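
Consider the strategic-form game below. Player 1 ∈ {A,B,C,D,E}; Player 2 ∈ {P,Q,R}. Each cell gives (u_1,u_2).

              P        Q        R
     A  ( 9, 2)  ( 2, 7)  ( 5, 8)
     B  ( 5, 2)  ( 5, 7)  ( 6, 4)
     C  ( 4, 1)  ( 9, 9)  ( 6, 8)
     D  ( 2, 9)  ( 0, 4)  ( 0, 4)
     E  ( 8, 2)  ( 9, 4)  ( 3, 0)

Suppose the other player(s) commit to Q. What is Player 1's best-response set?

argmax u_1 = {C,E}

u_1(A vs Q) = 2
u_1(B vs Q) = 5
u_1(C vs Q) = 9
u_1(D vs Q) = 0
u_1(E vs Q) = 9
max payoff 9 at {C,E}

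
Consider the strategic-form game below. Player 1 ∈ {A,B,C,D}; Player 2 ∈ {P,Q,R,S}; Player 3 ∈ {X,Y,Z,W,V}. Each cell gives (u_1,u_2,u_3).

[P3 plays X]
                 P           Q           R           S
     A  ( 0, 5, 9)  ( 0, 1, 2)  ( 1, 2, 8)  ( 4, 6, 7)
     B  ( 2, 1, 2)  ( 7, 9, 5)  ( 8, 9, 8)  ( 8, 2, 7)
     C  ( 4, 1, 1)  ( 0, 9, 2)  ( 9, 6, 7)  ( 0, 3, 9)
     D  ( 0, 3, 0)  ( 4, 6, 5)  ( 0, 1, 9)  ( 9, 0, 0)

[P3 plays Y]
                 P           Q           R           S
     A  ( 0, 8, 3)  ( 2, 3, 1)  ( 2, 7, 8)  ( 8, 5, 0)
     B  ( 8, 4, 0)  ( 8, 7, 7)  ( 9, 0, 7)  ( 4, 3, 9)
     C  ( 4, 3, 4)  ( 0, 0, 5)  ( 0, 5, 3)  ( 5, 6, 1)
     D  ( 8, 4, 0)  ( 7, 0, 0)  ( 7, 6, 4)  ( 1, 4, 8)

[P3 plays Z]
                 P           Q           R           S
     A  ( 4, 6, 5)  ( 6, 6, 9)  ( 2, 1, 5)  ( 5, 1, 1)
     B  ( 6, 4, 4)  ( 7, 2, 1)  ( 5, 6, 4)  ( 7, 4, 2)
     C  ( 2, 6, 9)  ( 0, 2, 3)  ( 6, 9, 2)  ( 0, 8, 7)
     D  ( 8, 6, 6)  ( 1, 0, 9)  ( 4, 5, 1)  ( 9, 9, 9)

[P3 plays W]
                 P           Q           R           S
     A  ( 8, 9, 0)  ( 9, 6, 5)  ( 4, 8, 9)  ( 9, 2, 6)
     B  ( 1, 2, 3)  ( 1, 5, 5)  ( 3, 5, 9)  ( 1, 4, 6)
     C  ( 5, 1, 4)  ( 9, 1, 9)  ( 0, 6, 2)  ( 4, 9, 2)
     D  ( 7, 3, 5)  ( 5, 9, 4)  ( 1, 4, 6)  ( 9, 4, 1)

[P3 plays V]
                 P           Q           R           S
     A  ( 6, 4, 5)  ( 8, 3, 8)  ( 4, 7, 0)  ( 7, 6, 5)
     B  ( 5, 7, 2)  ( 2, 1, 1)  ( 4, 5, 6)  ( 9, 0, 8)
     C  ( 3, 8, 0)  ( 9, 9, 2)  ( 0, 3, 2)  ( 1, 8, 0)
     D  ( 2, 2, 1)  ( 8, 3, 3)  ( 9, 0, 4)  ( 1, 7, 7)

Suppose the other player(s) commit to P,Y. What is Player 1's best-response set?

u_1(A vs P,Y) = 0
u_1(B vs P,Y) = 8
u_1(C vs P,Y) = 4
u_1(D vs P,Y) = 8
max payoff 8 at {B,D}

BR_1 = {B,D}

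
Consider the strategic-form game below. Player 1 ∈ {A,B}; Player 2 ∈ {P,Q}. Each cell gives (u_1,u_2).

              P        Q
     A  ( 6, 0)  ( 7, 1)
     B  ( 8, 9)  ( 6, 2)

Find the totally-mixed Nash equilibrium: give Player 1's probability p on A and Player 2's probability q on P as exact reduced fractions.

P1 indiff ⇒ q·6+(1-q)·7 = q·8+(1-q)·6 ⇒ q(-2) = (1-q)(-1) ⇒ q = 1/3
P2 indiff ⇒ p·0+(1-p)·9 = p·1+(1-p)·2 ⇒ p(-1) = (1-p)(-7) ⇒ p = 7/8

p=7/8, q=1/3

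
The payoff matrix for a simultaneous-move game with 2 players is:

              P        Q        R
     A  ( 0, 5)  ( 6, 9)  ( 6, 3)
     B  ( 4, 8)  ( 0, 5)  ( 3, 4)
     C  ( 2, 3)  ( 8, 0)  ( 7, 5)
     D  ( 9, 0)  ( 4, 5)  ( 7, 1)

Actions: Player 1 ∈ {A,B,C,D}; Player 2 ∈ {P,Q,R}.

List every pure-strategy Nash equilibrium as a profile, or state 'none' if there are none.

Nash profiles: (C,R)

(A,P): not NE [P1→D gives 9>0; P2→Q gives 9>5]
(A,Q): not NE [P1→C gives 8>6]
(A,R): not NE [P1→D gives 7>6; P2→Q gives 9>3]
(B,P): not NE [P1→D gives 9>4]
(B,Q): not NE [P1→C gives 8>0; P2→P gives 8>5]
(B,R): not NE [P1→D gives 7>3; P2→P gives 8>4]
(C,P): not NE [P1→D gives 9>2; P2→R gives 5>3]
(C,Q): not NE [P2→R gives 5>0]
(C,R): NE
(D,P): not NE [P2→Q gives 5>0]
(D,Q): not NE [P1→C gives 8>4]
(D,R): not NE [P2→Q gives 5>1]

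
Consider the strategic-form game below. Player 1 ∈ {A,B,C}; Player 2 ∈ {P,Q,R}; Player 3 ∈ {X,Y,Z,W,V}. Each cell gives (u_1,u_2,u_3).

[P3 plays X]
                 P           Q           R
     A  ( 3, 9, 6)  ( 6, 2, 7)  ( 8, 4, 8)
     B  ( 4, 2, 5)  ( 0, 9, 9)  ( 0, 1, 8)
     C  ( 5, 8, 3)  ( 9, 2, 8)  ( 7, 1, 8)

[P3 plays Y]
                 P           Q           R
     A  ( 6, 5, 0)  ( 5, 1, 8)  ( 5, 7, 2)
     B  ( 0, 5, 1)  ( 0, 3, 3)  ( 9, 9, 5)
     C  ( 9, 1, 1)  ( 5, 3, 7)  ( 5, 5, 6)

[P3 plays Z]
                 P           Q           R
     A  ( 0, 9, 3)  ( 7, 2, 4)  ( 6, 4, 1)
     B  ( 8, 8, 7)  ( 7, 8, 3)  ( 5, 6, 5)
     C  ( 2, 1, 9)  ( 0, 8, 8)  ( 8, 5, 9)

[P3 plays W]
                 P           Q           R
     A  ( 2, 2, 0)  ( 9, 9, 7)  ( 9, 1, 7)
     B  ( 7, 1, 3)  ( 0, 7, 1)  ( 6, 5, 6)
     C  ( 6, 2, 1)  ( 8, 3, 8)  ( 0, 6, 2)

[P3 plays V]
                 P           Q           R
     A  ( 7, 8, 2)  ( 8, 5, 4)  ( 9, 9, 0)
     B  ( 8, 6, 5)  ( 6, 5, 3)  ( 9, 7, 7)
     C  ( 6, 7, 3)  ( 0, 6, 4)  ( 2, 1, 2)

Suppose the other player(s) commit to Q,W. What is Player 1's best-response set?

u_1(A vs Q,W) = 9
u_1(B vs Q,W) = 0
u_1(C vs Q,W) = 8
max payoff 9 at {A}

BR_1 = {A}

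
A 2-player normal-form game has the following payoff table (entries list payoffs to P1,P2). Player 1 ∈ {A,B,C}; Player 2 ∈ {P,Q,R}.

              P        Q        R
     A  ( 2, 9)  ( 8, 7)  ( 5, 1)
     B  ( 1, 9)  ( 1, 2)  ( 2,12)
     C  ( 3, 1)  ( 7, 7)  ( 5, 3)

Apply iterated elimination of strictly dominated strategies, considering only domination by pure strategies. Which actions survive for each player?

IESDS → P1:{A,C} P2:{P,Q}

P1 drop B (A beats it: P:2>1 Q:8>1 R:5>2)
P2 drop R (Q beats it: A:7>1 C:7>3)
P1→{A,C} P2→{P,Q}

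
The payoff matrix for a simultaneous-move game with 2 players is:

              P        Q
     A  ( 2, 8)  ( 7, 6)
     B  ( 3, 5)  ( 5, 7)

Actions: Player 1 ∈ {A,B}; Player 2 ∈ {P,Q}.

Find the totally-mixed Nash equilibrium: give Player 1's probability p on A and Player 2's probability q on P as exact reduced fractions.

p=1/2, q=2/3

P1 indiff ⇒ q·2+(1-q)·7 = q·3+(1-q)·5 ⇒ q(-1) = (1-q)(-2) ⇒ q = 2/3
P2 indiff ⇒ p·8+(1-p)·5 = p·6+(1-p)·7 ⇒ p(2) = (1-p)(2) ⇒ p = 1/2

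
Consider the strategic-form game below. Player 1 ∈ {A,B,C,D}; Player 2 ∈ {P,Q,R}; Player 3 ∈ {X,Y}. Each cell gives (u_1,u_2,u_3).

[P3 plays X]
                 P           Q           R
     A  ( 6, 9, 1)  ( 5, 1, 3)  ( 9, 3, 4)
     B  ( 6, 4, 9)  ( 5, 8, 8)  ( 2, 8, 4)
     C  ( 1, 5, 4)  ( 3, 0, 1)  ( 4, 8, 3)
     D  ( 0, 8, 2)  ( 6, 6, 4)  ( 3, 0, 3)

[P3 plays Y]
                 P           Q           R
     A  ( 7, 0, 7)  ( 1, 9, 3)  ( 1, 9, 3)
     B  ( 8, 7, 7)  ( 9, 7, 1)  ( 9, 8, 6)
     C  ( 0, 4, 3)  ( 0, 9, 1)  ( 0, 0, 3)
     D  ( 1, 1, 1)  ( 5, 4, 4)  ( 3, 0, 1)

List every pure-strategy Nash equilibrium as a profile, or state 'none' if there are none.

(A,P,X): not NE [P3→Y gives 7>1]
(A,P,Y): not NE [P1→B gives 8>7; P2→R gives 9>0]
(A,Q,X): not NE [P1→D gives 6>5; P2→P gives 9>1]
(A,Q,Y): not NE [P1→B gives 9>1]
(A,R,X): not NE [P2→P gives 9>3]
(A,R,Y): not NE [P1→B gives 9>1; P3→X gives 4>3]
(B,P,X): not NE [P2→R gives 8>4]
(B,P,Y): not NE [P2→R gives 8>7; P3→X gives 9>7]
(B,Q,X): not NE [P1→D gives 6>5]
(B,Q,Y): not NE [P2→R gives 8>7; P3→X gives 8>1]
(B,R,X): not NE [P1→A gives 9>2; P3→Y gives 6>4]
(B,R,Y): NE
(C,P,X): not NE [P1→B gives 6>1; P2→R gives 8>5]
(C,P,Y): not NE [P1→B gives 8>0; P2→Q gives 9>4; P3→X gives 4>3]
(C,Q,X): not NE [P1→D gives 6>3; P2→R gives 8>0]
(C,Q,Y): not NE [P1→B gives 9>0]
(C,R,X): not NE [P1→A gives 9>4]
(C,R,Y): not NE [P1→B gives 9>0; P2→Q gives 9>0]
(D,P,X): not NE [P1→B gives 6>0]
(D,P,Y): not NE [P1→B gives 8>1; P2→Q gives 4>1; P3→X gives 2>1]
(D,Q,X): not NE [P2→P gives 8>6]
(D,Q,Y): not NE [P1→B gives 9>5]
(D,R,X): not NE [P1→A gives 9>3; P2→P gives 8>0]
(D,R,Y): not NE [P1→B gives 9>3; P2→Q gives 4>0; P3→X gives 3>1]

Nash profiles: (B,R,Y)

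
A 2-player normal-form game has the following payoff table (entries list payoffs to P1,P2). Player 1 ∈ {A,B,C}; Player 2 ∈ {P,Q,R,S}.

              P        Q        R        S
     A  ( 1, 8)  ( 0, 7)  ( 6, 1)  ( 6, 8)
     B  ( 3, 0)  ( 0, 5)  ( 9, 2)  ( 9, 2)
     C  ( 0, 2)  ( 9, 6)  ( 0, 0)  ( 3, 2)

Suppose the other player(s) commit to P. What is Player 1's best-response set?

P1 best: {B}

u_1(A vs P) = 1
u_1(B vs P) = 3
u_1(C vs P) = 0
max payoff 3 at {B}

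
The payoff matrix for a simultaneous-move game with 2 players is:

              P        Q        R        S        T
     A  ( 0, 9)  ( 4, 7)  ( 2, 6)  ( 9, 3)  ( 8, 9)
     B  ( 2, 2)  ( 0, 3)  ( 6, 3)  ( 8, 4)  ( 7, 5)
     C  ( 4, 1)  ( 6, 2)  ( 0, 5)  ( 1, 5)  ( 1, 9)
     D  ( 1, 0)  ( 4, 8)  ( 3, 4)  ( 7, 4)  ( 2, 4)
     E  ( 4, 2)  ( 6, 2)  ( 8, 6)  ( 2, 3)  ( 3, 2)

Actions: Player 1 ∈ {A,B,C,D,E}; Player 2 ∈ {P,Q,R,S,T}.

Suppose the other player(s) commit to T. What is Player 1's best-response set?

u_1(A vs T) = 8
u_1(B vs T) = 7
u_1(C vs T) = 1
u_1(D vs T) = 2
u_1(E vs T) = 3
max payoff 8 at {A}

BR_1 = {A}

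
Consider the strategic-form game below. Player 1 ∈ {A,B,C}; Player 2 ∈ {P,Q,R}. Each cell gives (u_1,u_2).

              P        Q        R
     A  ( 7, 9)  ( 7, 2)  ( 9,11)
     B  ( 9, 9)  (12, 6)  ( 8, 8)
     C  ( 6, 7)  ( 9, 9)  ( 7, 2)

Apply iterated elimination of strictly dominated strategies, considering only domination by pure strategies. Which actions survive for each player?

Survivors P1:{A,B} P2:{P,R}

P1 drop C (B beats it: P:9>6 Q:12>9 R:8>7)
P2 drop Q (P beats it: A:9>2 B:9>6)
P1→{A,B} P2→{P,R}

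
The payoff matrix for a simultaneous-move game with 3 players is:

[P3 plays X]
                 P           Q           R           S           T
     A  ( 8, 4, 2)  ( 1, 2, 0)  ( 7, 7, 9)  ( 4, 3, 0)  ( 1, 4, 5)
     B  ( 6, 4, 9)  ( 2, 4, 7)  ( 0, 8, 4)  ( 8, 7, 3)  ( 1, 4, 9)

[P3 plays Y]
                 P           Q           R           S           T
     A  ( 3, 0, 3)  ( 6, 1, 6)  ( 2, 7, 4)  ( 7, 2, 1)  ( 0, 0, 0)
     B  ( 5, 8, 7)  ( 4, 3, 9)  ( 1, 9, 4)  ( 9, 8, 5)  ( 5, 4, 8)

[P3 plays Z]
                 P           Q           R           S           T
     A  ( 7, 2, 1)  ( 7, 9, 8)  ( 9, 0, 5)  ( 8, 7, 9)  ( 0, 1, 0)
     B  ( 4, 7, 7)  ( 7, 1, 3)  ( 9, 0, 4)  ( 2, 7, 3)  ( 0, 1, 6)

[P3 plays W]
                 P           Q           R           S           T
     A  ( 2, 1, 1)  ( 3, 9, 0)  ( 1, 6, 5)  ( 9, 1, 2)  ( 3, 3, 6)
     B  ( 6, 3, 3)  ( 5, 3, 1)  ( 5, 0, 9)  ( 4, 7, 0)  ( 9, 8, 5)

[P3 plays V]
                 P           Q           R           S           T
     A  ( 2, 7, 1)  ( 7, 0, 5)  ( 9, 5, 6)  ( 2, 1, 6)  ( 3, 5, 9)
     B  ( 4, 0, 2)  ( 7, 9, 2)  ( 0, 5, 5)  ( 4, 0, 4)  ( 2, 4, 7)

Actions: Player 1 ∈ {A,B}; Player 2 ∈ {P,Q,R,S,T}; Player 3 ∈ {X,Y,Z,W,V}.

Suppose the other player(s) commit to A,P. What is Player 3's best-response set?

argmax u_3 = {Y}

u_3(X vs A,P) = 2
u_3(Y vs A,P) = 3
u_3(Z vs A,P) = 1
u_3(W vs A,P) = 1
u_3(V vs A,P) = 1
max payoff 3 at {Y}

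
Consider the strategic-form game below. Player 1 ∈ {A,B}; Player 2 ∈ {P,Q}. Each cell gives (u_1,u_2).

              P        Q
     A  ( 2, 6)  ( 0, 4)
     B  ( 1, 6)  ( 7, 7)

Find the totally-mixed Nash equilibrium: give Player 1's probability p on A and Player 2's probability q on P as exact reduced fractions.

P1 indiff ⇒ q·2+(1-q)·0 = q·1+(1-q)·7 ⇒ q(1) = (1-q)(7) ⇒ q = 7/8
P2 indiff ⇒ p·6+(1-p)·6 = p·4+(1-p)·7 ⇒ p(2) = (1-p)(1) ⇒ p = 1/3

P1 mixes 1/3 on A; P2 mixes 7/8 on P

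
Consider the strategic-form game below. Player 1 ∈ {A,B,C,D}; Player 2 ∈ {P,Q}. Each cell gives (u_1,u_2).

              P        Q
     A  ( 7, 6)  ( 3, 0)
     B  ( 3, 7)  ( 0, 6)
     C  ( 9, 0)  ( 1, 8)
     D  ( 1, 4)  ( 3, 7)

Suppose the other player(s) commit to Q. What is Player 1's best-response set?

u_1(A vs Q) = 3
u_1(B vs Q) = 0
u_1(C vs Q) = 1
u_1(D vs Q) = 3
max payoff 3 at {A,D}

argmax u_1 = {A,D}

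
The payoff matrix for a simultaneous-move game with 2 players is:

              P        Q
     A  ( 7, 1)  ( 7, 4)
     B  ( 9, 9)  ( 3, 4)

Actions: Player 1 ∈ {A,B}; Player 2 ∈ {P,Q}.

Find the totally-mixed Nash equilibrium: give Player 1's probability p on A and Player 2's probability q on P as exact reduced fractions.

p=5/8, q=2/3

P1 indiff ⇒ q·7+(1-q)·7 = q·9+(1-q)·3 ⇒ q(-2) = (1-q)(-4) ⇒ q = 2/3
P2 indiff ⇒ p·1+(1-p)·9 = p·4+(1-p)·4 ⇒ p(-3) = (1-p)(-5) ⇒ p = 5/8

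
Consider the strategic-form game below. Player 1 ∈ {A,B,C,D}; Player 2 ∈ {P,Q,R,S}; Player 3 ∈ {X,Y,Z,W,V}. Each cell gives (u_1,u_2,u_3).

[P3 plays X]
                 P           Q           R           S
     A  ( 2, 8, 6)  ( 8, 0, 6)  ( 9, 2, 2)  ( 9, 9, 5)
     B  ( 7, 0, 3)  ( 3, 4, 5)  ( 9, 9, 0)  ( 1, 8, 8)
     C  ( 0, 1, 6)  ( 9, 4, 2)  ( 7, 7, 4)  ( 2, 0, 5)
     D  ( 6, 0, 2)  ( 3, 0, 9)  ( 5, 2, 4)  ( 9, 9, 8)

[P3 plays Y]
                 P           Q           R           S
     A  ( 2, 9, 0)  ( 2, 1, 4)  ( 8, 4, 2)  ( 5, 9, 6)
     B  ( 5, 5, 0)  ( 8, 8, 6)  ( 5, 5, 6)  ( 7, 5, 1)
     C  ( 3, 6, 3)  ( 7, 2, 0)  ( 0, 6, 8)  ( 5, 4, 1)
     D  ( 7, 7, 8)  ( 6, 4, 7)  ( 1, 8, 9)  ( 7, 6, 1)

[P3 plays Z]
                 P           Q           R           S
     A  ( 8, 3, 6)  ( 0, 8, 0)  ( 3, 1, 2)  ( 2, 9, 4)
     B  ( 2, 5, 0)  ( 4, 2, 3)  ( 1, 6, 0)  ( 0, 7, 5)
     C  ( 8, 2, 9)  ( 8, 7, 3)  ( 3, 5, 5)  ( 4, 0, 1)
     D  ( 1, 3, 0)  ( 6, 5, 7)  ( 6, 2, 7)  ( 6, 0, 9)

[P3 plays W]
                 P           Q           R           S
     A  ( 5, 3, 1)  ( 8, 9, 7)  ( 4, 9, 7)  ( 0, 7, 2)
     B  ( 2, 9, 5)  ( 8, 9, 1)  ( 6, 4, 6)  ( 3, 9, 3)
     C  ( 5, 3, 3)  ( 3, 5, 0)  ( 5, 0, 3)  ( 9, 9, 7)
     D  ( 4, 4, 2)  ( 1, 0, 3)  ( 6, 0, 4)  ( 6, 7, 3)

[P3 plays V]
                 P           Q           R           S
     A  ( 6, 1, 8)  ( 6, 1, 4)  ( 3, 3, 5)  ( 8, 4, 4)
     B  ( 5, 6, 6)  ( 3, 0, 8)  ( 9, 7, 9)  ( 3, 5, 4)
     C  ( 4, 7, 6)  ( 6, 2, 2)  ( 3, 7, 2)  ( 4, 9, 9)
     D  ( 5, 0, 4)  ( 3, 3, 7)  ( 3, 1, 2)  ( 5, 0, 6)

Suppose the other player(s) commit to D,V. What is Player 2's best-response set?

u_2(P vs D,V) = 0
u_2(Q vs D,V) = 3
u_2(R vs D,V) = 1
u_2(S vs D,V) = 0
max payoff 3 at {Q}

BR_2 = {Q}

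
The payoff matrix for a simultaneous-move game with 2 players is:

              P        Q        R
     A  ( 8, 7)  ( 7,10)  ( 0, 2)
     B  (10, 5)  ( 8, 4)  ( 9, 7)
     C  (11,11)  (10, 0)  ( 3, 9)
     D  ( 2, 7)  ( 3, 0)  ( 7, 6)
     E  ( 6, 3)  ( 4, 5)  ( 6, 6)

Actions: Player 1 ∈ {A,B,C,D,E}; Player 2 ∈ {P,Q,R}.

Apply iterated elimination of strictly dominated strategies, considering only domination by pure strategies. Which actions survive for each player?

IESDS → P1:{B,C} P2:{P,R}

P1 drop A (B beats it: P:10>8 Q:8>7 R:9>0)
P1 drop D (B beats it: P:10>2 Q:8>3 R:9>7)
P1 drop E (B beats it: P:10>6 Q:8>4 R:9>6)
P2 drop Q (P beats it: B:5>4 C:11>0)
P1→{B,C} P2→{P,R}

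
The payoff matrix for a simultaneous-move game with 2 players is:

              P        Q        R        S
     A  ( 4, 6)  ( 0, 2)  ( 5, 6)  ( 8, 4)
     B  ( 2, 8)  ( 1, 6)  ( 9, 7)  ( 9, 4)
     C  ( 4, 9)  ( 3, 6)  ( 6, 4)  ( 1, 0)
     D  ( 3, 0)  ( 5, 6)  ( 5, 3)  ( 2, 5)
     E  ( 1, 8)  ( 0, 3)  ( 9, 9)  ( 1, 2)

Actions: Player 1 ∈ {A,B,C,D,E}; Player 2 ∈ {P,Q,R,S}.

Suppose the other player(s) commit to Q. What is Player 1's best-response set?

u_1(A vs Q) = 0
u_1(B vs Q) = 1
u_1(C vs Q) = 3
u_1(D vs Q) = 5
u_1(E vs Q) = 0
max payoff 5 at {D}

argmax u_1 = {D}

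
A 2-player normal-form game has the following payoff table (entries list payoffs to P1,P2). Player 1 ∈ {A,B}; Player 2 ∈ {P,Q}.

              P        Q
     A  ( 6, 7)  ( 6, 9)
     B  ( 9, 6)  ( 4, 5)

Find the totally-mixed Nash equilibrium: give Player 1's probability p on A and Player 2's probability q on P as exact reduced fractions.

P1 indiff ⇒ q·6+(1-q)·6 = q·9+(1-q)·4 ⇒ q(-3) = (1-q)(-2) ⇒ q = 2/5
P2 indiff ⇒ p·7+(1-p)·6 = p·9+(1-p)·5 ⇒ p(-2) = (1-p)(-1) ⇒ p = 1/3

P1 mixes 1/3 on A; P2 mixes 2/5 on P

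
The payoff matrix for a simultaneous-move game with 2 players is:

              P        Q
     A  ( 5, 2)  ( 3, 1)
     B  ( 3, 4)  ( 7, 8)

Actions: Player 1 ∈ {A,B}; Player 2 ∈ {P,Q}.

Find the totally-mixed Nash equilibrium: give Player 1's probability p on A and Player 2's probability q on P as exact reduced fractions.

P1 mixes 4/5 on A; P2 mixes 2/3 on P

P1 indiff ⇒ q·5+(1-q)·3 = q·3+(1-q)·7 ⇒ q(2) = (1-q)(4) ⇒ q = 2/3
P2 indiff ⇒ p·2+(1-p)·4 = p·1+(1-p)·8 ⇒ p(1) = (1-p)(4) ⇒ p = 4/5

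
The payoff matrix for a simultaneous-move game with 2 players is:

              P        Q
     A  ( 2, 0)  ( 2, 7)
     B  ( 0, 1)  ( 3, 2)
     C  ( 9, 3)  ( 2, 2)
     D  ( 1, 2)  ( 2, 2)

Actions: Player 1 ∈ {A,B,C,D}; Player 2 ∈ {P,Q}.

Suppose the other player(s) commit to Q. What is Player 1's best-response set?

u_1(A vs Q) = 2
u_1(B vs Q) = 3
u_1(C vs Q) = 2
u_1(D vs Q) = 2
max payoff 3 at {B}

BR_1 = {B}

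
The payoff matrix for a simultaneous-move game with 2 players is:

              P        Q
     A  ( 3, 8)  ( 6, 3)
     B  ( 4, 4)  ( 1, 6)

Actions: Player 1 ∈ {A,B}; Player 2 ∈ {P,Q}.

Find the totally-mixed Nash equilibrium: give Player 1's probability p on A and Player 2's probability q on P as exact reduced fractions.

P1 indiff ⇒ q·3+(1-q)·6 = q·4+(1-q)·1 ⇒ q(-1) = (1-q)(-5) ⇒ q = 5/6
P2 indiff ⇒ p·8+(1-p)·4 = p·3+(1-p)·6 ⇒ p(5) = (1-p)(2) ⇒ p = 2/7

P1 mixes 2/7 on A; P2 mixes 5/6 on P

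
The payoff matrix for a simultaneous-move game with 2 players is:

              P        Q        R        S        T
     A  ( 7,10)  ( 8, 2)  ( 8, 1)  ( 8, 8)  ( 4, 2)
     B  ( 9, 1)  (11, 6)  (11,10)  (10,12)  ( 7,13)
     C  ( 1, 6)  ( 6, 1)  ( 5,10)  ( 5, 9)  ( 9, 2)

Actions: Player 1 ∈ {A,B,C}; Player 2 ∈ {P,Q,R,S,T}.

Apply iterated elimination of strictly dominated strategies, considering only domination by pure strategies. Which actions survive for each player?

P1 drop A (B beats it: P:9>7 Q:11>8 R:11>8 S:10>8 T:7>4)
P2 drop P (R beats it: B:10>1 C:10>6)
P2 drop Q (R beats it: B:10>6 C:10>1)
P1→{B,C} P2→{R,S,T}

IESDS → P1:{B,C} P2:{R,S,T}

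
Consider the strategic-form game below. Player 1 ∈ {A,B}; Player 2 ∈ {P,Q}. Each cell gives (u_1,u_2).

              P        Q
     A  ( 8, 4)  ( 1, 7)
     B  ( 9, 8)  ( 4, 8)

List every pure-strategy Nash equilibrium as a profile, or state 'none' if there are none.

PSNE = {(B,P), (B,Q)}

(A,P): not NE [P1→B gives 9>8; P2→Q gives 7>4]
(A,Q): not NE [P1→B gives 4>1]
(B,P): NE
(B,Q): NE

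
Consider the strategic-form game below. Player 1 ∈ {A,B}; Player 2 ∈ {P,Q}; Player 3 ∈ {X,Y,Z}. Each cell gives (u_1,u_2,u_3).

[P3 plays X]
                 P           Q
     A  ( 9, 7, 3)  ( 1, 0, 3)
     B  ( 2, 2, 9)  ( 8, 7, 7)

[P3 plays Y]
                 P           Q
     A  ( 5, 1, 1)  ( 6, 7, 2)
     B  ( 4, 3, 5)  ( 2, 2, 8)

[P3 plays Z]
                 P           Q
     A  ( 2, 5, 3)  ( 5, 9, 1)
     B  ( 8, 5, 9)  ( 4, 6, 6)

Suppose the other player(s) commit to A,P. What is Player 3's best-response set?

P3 best: {X,Z}

u_3(X vs A,P) = 3
u_3(Y vs A,P) = 1
u_3(Z vs A,P) = 3
max payoff 3 at {X,Z}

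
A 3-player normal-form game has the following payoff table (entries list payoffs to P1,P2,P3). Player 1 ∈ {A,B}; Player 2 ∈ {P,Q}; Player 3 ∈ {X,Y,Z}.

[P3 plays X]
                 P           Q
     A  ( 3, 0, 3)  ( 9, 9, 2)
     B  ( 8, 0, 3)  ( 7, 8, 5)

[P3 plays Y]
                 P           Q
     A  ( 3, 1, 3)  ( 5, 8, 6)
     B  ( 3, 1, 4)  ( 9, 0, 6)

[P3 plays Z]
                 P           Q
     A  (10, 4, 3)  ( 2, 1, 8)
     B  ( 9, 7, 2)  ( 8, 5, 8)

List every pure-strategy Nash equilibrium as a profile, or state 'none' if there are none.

PSNE = {(A,P,Z), (B,P,Y)}

(A,P,X): not NE [P1→B gives 8>3; P2→Q gives 9>0]
(A,P,Y): not NE [P2→Q gives 8>1]
(A,P,Z): NE
(A,Q,X): not NE [P3→Z gives 8>2]
(A,Q,Y): not NE [P1→B gives 9>5; P3→Z gives 8>6]
(A,Q,Z): not NE [P1→B gives 8>2; P2→P gives 4>1]
(B,P,X): not NE [P2→Q gives 8>0; P3→Y gives 4>3]
(B,P,Y): NE
(B,P,Z): not NE [P1→A gives 10>9; P3→Y gives 4>2]
(B,Q,X): not NE [P1→A gives 9>7; P3→Z gives 8>5]
(B,Q,Y): not NE [P2→P gives 1>0; P3→Z gives 8>6]
(B,Q,Z): not NE [P2→P gives 7>5]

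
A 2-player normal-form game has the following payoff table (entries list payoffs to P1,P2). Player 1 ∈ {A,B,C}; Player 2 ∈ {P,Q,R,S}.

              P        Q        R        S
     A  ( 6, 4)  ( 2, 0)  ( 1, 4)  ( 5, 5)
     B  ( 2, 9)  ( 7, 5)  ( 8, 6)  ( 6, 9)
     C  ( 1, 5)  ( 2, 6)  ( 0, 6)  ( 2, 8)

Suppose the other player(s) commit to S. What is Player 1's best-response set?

u_1(A vs S) = 5
u_1(B vs S) = 6
u_1(C vs S) = 2
max payoff 6 at {B}

P1 best: {B}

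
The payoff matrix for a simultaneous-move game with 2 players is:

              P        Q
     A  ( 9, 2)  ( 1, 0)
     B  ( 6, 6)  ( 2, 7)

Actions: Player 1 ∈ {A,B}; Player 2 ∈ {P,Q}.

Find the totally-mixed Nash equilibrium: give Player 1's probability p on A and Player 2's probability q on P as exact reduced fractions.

P1 indiff ⇒ q·9+(1-q)·1 = q·6+(1-q)·2 ⇒ q(3) = (1-q)(1) ⇒ q = 1/4
P2 indiff ⇒ p·2+(1-p)·6 = p·0+(1-p)·7 ⇒ p(2) = (1-p)(1) ⇒ p = 1/3

(p,q) = (1/3, 1/4)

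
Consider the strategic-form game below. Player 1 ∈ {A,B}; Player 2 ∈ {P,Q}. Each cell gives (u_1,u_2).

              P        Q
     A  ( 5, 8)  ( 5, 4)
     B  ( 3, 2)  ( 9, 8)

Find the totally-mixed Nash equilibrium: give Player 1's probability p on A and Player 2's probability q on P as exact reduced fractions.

P1 indiff ⇒ q·5+(1-q)·5 = q·3+(1-q)·9 ⇒ q(2) = (1-q)(4) ⇒ q = 2/3
P2 indiff ⇒ p·8+(1-p)·2 = p·4+(1-p)·8 ⇒ p(4) = (1-p)(6) ⇒ p = 3/5

p=3/5, q=2/3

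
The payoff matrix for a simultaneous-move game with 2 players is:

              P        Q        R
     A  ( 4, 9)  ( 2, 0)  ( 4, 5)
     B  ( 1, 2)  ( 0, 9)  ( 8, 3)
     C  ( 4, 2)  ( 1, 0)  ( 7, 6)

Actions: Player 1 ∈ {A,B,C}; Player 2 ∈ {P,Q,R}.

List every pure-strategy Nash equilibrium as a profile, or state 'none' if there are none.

(A,P): NE
(A,Q): not NE [P2→P gives 9>0]
(A,R): not NE [P1→B gives 8>4; P2→P gives 9>5]
(B,P): not NE [P1→C gives 4>1; P2→Q gives 9>2]
(B,Q): not NE [P1→A gives 2>0]
(B,R): not NE [P2→Q gives 9>3]
(C,P): not NE [P2→R gives 6>2]
(C,Q): not NE [P1→A gives 2>1; P2→R gives 6>0]
(C,R): not NE [P1→B gives 8>7]

PSNE = {(A,P)}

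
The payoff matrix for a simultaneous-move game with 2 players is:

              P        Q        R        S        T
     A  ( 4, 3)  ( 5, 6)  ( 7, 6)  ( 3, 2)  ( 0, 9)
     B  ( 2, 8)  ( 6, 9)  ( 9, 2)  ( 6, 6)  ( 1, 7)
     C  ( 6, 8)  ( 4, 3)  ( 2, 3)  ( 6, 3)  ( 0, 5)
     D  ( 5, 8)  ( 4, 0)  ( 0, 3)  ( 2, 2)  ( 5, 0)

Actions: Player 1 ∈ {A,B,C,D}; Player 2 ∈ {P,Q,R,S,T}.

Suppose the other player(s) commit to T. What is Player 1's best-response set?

P1 best: {D}

u_1(A vs T) = 0
u_1(B vs T) = 1
u_1(C vs T) = 0
u_1(D vs T) = 5
max payoff 5 at {D}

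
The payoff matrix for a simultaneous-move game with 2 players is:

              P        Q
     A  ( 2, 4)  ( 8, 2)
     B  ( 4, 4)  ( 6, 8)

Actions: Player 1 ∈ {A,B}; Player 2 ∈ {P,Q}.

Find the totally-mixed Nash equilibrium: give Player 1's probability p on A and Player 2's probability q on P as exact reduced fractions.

(p,q) = (2/3, 1/2)

P1 indiff ⇒ q·2+(1-q)·8 = q·4+(1-q)·6 ⇒ q(-2) = (1-q)(-2) ⇒ q = 1/2
P2 indiff ⇒ p·4+(1-p)·4 = p·2+(1-p)·8 ⇒ p(2) = (1-p)(4) ⇒ p = 2/3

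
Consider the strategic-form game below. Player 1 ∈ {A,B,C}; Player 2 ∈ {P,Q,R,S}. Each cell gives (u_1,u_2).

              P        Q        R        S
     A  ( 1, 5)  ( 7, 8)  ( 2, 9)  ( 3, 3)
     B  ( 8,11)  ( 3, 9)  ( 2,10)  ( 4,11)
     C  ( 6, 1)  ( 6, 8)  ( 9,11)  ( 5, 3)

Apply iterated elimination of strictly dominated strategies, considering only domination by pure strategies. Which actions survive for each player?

IESDS → P1:{B,C} P2:{P,R,S}

P2 drop Q (R beats it: A:9>8 B:10>9 C:11>8)
P1 drop A (C beats it: P:6>1 R:9>2 S:5>3)
P1→{B,C} P2→{P,R,S}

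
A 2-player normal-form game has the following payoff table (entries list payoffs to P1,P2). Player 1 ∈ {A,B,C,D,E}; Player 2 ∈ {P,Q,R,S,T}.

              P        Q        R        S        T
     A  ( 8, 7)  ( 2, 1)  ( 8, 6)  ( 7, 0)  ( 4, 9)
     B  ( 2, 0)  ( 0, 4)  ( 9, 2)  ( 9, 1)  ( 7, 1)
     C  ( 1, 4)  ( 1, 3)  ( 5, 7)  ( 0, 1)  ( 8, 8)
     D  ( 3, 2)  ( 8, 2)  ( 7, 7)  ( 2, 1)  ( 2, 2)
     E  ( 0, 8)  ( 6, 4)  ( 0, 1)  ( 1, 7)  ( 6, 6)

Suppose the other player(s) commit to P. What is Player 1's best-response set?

P1 best: {A}

u_1(A vs P) = 8
u_1(B vs P) = 2
u_1(C vs P) = 1
u_1(D vs P) = 3
u_1(E vs P) = 0
max payoff 8 at {A}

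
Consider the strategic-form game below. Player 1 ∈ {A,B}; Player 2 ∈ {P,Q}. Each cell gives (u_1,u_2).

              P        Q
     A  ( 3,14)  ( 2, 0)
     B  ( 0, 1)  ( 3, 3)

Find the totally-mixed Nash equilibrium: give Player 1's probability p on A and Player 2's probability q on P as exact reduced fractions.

p=1/8, q=1/4

P1 indiff ⇒ q·3+(1-q)·2 = q·0+(1-q)·3 ⇒ q(3) = (1-q)(1) ⇒ q = 1/4
P2 indiff ⇒ p·14+(1-p)·1 = p·0+(1-p)·3 ⇒ p(14) = (1-p)(2) ⇒ p = 1/8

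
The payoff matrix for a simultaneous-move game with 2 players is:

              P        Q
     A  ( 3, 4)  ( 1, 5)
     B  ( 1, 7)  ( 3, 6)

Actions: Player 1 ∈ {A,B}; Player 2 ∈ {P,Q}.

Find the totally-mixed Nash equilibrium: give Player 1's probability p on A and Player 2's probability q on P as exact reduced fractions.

P1 indiff ⇒ q·3+(1-q)·1 = q·1+(1-q)·3 ⇒ q(2) = (1-q)(2) ⇒ q = 1/2
P2 indiff ⇒ p·4+(1-p)·7 = p·5+(1-p)·6 ⇒ p(-1) = (1-p)(-1) ⇒ p = 1/2

P1 mixes 1/2 on A; P2 mixes 1/2 on P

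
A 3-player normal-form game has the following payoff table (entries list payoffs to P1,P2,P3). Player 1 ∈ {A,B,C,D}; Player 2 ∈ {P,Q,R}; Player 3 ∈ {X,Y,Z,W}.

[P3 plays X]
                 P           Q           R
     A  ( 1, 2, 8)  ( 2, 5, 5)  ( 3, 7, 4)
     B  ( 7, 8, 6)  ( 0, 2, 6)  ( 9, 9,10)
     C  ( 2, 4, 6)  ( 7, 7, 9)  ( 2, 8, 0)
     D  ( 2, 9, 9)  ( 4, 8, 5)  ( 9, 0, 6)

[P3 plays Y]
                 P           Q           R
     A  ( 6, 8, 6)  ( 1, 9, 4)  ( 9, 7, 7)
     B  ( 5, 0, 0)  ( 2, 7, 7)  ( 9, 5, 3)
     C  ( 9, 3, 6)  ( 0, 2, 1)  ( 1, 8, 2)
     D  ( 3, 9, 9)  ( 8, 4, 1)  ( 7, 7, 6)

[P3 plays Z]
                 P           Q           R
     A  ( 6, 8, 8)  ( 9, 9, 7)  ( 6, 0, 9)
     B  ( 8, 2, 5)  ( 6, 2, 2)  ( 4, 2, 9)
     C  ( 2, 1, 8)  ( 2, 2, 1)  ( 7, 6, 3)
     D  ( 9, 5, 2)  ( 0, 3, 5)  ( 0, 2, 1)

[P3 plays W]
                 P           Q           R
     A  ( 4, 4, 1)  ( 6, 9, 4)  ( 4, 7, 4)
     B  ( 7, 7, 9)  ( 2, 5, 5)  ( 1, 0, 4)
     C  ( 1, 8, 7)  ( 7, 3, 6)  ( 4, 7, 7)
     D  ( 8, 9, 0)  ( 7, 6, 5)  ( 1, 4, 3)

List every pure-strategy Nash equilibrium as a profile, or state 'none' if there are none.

(A,P,X): not NE [P1→B gives 7>1; P2→R gives 7>2]
(A,P,Y): not NE [P1→C gives 9>6; P2→Q gives 9>8; P3→Z gives 8>6]
(A,P,Z): not NE [P1→D gives 9>6; P2→Q gives 9>8]
(A,P,W): not NE [P1→D gives 8>4; P2→Q gives 9>4; P3→Z gives 8>1]
(A,Q,X): not NE [P1→C gives 7>2; P2→R gives 7>5; P3→Z gives 7>5]
(A,Q,Y): not NE [P1→D gives 8>1; P3→Z gives 7>4]
(A,Q,Z): NE
(A,Q,W): not NE [P1→D gives 7>6; P3→Z gives 7>4]
(A,R,X): not NE [P1→D gives 9>3; P3→Z gives 9>4]
(A,R,Y): not NE [P2→Q gives 9>7; P3→Z gives 9>7]
(A,R,Z): not NE [P1→C gives 7>6; P2→Q gives 9>0]
(A,R,W): not NE [P2→Q gives 9>7; P3→Z gives 9>4]
(B,P,X): not NE [P2→R gives 9>8; P3→W gives 9>6]
(B,P,Y): not NE [P1→C gives 9>5; P2→Q gives 7>0; P3→W gives 9>0]
(B,P,Z): not NE [P1→D gives 9>8; P3→W gives 9>5]
(B,P,W): not NE [P1→D gives 8>7]
(B,Q,X): not NE [P1→C gives 7>0; P2→R gives 9>2; P3→Y gives 7>6]
(B,Q,Y): not NE [P1→D gives 8>2]
(B,Q,Z): not NE [P1→A gives 9>6; P3→Y gives 7>2]
(B,Q,W): not NE [P1→D gives 7>2; P2→P gives 7>5; P3→Y gives 7>5]
(B,R,X): NE
(B,R,Y): not NE [P2→Q gives 7>5; P3→X gives 10>3]
(B,R,Z): not NE [P1→C gives 7>4; P3→X gives 10>9]
(B,R,W): not NE [P1→C gives 4>1; P2→P gives 7>0; P3→X gives 10>4]
(C,P,X): not NE [P1→B gives 7>2; P2→R gives 8>4; P3→Z gives 8>6]
(C,P,Y): not NE [P2→R gives 8>3; P3→Z gives 8>6]
(C,P,Z): not NE [P1→D gives 9>2; P2→R gives 6>1]
(C,P,W): not NE [P1→D gives 8>1; P3→Z gives 8>7]
(C,Q,X): not NE [P2→R gives 8>7]
(C,Q,Y): not NE [P1→D gives 8>0; P2→R gives 8>2; P3→X gives 9>1]
(C,Q,Z): not NE [P1→A gives 9>2; P2→R gives 6>2; P3→X gives 9>1]
(C,Q,W): not NE [P2→P gives 8>3; P3→X gives 9>6]
(C,R,X): not NE [P1→D gives 9>2; P3→W gives 7>0]
(C,R,Y): not NE [P1→B gives 9>1; P3→W gives 7>2]
(C,R,Z): not NE [P3→W gives 7>3]
(C,R,W): not NE [P2→P gives 8>7]
(D,P,X): not NE [P1→B gives 7>2]
(D,P,Y): not NE [P1→C gives 9>3]
(D,P,Z): not NE [P3→Y gives 9>2]
(D,P,W): not NE [P3→Y gives 9>0]
(D,Q,X): not NE [P1→C gives 7>4; P2→P gives 9>8]
(D,Q,Y): not NE [P2→P gives 9>4; P3→W gives 5>1]
(D,Q,Z): not NE [P1→A gives 9>0; P2→P gives 5>3]
(D,Q,W): not NE [P2→P gives 9>6]
(D,R,X): not NE [P2→P gives 9>0]
(D,R,Y): not NE [P1→B gives 9>7; P2→P gives 9>7]
(D,R,Z): not NE [P1→C gives 7>0; P2→P gives 5>2; P3→Y gives 6>1]
(D,R,W): not NE [P1→C gives 4>1; P2→P gives 9>4; P3→Y gives 6>3]

Nash profiles: (A,Q,Z), (B,R,X)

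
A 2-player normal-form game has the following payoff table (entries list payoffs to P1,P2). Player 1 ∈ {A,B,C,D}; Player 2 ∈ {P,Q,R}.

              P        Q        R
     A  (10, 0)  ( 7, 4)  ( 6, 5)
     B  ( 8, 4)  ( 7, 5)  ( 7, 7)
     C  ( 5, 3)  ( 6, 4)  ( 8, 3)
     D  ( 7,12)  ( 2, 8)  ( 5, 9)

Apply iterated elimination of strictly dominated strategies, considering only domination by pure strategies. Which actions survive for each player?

P1 drop D (A beats it: P:10>7 Q:7>2 R:6>5)
P2 drop P (Q beats it: A:4>0 B:5>4 C:4>3)
P1→{A,B,C} P2→{Q,R}

Survivors P1:{A,B,C} P2:{Q,R}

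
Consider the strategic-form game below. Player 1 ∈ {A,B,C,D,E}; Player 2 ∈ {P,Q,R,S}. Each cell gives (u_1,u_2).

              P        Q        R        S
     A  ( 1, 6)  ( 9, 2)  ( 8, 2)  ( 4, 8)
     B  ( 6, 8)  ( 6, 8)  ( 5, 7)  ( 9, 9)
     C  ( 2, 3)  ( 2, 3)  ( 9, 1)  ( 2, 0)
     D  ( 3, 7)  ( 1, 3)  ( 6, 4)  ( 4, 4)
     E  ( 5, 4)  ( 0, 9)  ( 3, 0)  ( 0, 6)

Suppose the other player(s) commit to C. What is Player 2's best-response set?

u_2(P vs C) = 3
u_2(Q vs C) = 3
u_2(R vs C) = 1
u_2(S vs C) = 0
max payoff 3 at {P,Q}

BR_2 = {P,Q}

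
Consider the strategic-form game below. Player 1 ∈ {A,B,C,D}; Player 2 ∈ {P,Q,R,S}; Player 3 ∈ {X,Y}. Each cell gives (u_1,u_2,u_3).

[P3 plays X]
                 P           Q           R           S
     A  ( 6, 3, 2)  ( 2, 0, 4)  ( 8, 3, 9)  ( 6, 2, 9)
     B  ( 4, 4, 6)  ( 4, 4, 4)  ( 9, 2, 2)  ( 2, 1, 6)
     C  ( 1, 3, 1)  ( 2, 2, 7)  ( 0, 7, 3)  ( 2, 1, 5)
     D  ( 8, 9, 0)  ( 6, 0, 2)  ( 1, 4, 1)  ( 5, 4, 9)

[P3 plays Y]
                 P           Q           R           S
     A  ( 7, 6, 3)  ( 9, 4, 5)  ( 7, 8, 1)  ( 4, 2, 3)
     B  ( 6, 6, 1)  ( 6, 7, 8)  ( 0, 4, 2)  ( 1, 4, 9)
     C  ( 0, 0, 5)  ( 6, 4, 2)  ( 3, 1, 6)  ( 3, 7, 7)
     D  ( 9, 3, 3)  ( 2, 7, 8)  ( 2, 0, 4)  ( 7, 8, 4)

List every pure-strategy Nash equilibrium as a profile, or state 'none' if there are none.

(A,P,X): not NE [P1→D gives 8>6; P3→Y gives 3>2]
(A,P,Y): not NE [P1→D gives 9>7; P2→R gives 8>6]
(A,Q,X): not NE [P1→D gives 6>2; P2→R gives 3>0; P3→Y gives 5>4]
(A,Q,Y): not NE [P2→R gives 8>4]
(A,R,X): not NE [P1→B gives 9>8]
(A,R,Y): not NE [P3→X gives 9>1]
(A,S,X): not NE [P2→R gives 3>2]
(A,S,Y): not NE [P1→D gives 7>4; P2→R gives 8>2; P3→X gives 9>3]
(B,P,X): not NE [P1→D gives 8>4]
(B,P,Y): not NE [P1→D gives 9>6; P2→Q gives 7>6; P3→X gives 6>1]
(B,Q,X): not NE [P1→D gives 6>4; P3→Y gives 8>4]
(B,Q,Y): not NE [P1→A gives 9>6]
(B,R,X): not NE [P2→Q gives 4>2]
(B,R,Y): not NE [P1→A gives 7>0; P2→Q gives 7>4]
(B,S,X): not NE [P1→A gives 6>2; P2→Q gives 4>1; P3→Y gives 9>6]
(B,S,Y): not NE [P1→D gives 7>1; P2→Q gives 7>4]
(C,P,X): not NE [P1→D gives 8>1; P2→R gives 7>3; P3→Y gives 5>1]
(C,P,Y): not NE [P1→D gives 9>0; P2→S gives 7>0]
(C,Q,X): not NE [P1→D gives 6>2; P2→R gives 7>2]
(C,Q,Y): not NE [P1→A gives 9>6; P2→S gives 7>4; P3→X gives 7>2]
(C,R,X): not NE [P1→B gives 9>0; P3→Y gives 6>3]
(C,R,Y): not NE [P1→A gives 7>3; P2→S gives 7>1]
(C,S,X): not NE [P1→A gives 6>2; P2→R gives 7>1; P3→Y gives 7>5]
(C,S,Y): not NE [P1→D gives 7>3]
(D,P,X): not NE [P3→Y gives 3>0]
(D,P,Y): not NE [P2→S gives 8>3]
(D,Q,X): not NE [P2→P gives 9>0; P3→Y gives 8>2]
(D,Q,Y): not NE [P1→A gives 9>2; P2→S gives 8>7]
(D,R,X): not NE [P1→B gives 9>1; P2→P gives 9>4; P3→Y gives 4>1]
(D,R,Y): not NE [P1→A gives 7>2; P2→S gives 8>0]
(D,S,X): not NE [P1→A gives 6>5; P2→P gives 9>4]
(D,S,Y): not NE [P3→X gives 9>4]

Equilibria: none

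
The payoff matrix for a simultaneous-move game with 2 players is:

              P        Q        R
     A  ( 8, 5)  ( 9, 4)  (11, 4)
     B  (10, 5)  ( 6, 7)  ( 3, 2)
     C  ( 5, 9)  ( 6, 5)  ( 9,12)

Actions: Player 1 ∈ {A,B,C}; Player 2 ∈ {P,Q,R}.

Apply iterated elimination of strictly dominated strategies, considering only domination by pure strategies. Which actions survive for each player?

P1 drop C (A beats it: P:8>5 Q:9>6 R:11>9)
P2 drop R (P beats it: A:5>4 B:5>2)
P1→{A,B} P2→{P,Q}

Remaining: P1:{A,B} P2:{P,Q}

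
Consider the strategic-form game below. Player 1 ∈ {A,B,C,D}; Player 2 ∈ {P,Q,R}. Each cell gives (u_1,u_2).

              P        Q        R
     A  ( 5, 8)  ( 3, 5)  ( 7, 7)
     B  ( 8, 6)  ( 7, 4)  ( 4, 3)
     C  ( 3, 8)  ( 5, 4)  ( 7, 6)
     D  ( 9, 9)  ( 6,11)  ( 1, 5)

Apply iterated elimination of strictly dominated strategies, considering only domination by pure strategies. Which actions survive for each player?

IESDS → P1:{B,D} P2:{P,Q}

P2 drop R (P beats it: A:8>7 B:6>3 C:8>6 D:9>5)
P1 drop A (B beats it: P:8>5 Q:7>3)
P1 drop C (B beats it: P:8>3 Q:7>5)
P1→{B,D} P2→{P,Q}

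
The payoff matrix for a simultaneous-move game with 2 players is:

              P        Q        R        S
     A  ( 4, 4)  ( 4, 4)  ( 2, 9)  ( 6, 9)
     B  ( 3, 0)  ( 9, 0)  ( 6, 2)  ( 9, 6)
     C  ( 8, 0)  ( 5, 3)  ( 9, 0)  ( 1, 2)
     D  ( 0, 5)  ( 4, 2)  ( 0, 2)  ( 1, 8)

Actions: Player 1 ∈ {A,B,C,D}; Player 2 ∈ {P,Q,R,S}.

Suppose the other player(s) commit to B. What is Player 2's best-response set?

BR_2 = {S}

u_2(P vs B) = 0
u_2(Q vs B) = 0
u_2(R vs B) = 2
u_2(S vs B) = 6
max payoff 6 at {S}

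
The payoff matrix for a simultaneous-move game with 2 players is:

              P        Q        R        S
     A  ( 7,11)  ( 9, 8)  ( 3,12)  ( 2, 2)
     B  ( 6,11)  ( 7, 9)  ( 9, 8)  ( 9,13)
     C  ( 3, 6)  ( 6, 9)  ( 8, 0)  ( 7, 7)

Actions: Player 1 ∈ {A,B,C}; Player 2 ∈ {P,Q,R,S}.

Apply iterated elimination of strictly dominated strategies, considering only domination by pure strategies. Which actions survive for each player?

IESDS → P1:{A,B} P2:{P,R,S}

P1 drop C (B beats it: P:6>3 Q:7>6 R:9>8 S:9>7)
P2 drop Q (P beats it: A:11>8 B:11>9)
P1→{A,B} P2→{P,R,S}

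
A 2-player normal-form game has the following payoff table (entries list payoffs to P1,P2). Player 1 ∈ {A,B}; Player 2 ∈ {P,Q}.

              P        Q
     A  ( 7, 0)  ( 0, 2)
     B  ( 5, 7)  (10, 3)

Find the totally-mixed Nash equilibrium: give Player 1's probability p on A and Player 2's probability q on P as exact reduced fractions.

P1 indiff ⇒ q·7+(1-q)·0 = q·5+(1-q)·10 ⇒ q(2) = (1-q)(10) ⇒ q = 5/6
P2 indiff ⇒ p·0+(1-p)·7 = p·2+(1-p)·3 ⇒ p(-2) = (1-p)(-4) ⇒ p = 2/3

p=2/3, q=5/6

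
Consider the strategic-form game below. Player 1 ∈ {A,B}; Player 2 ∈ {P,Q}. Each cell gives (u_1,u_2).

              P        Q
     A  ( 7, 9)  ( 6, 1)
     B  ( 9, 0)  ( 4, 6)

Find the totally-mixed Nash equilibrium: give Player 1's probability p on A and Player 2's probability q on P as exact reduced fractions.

P1 indiff ⇒ q·7+(1-q)·6 = q·9+(1-q)·4 ⇒ q(-2) = (1-q)(-2) ⇒ q = 1/2
P2 indiff ⇒ p·9+(1-p)·0 = p·1+(1-p)·6 ⇒ p(8) = (1-p)(6) ⇒ p = 3/7

P1 mixes 3/7 on A; P2 mixes 1/2 on P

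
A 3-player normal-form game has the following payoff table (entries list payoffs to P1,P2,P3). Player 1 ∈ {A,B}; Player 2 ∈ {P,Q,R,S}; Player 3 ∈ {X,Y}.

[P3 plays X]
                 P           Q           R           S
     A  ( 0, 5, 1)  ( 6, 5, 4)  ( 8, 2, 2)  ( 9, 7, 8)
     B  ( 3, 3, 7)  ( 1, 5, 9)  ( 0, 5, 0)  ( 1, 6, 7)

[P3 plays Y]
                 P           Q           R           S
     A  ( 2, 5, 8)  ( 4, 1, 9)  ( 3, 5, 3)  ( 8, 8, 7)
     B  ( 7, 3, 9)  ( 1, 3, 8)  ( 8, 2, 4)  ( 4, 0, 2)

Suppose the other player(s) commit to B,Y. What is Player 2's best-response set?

u_2(P vs B,Y) = 3
u_2(Q vs B,Y) = 3
u_2(R vs B,Y) = 2
u_2(S vs B,Y) = 0
max payoff 3 at {P,Q}

argmax u_2 = {P,Q}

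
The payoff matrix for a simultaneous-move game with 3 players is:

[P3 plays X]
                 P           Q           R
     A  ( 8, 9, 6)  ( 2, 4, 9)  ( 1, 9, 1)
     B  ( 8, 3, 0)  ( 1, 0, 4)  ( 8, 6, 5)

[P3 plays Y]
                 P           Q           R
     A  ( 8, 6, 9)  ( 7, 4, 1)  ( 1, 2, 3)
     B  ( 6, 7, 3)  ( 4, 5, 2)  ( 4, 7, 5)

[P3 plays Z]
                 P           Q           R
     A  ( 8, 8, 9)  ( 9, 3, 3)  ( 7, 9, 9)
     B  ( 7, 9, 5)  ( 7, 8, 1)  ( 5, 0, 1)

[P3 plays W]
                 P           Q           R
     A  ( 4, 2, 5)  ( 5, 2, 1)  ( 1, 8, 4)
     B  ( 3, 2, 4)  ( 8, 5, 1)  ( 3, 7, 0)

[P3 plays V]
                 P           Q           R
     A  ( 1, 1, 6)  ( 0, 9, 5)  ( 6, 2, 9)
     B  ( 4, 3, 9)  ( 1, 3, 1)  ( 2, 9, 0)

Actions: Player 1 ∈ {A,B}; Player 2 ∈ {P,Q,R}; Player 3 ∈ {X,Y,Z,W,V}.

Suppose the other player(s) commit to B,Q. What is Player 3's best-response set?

BR_3 = {X}

u_3(X vs B,Q) = 4
u_3(Y vs B,Q) = 2
u_3(Z vs B,Q) = 1
u_3(W vs B,Q) = 1
u_3(V vs B,Q) = 1
max payoff 4 at {X}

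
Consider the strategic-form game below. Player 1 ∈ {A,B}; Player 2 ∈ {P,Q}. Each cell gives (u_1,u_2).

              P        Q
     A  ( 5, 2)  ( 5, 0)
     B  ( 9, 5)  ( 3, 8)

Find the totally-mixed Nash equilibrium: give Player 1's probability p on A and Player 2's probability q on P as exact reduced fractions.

P1 indiff ⇒ q·5+(1-q)·5 = q·9+(1-q)·3 ⇒ q(-4) = (1-q)(-2) ⇒ q = 1/3
P2 indiff ⇒ p·2+(1-p)·5 = p·0+(1-p)·8 ⇒ p(2) = (1-p)(3) ⇒ p = 3/5

P1 mixes 3/5 on A; P2 mixes 1/3 on P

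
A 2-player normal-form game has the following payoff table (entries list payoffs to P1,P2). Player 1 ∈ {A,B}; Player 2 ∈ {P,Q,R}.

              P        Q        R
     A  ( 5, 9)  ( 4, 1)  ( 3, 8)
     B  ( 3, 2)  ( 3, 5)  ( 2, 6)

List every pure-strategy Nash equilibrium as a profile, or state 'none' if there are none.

Nash profiles: (A,P)

(A,P): NE
(A,Q): not NE [P2→P gives 9>1]
(A,R): not NE [P2→P gives 9>8]
(B,P): not NE [P1→A gives 5>3; P2→R gives 6>2]
(B,Q): not NE [P1→A gives 4>3; P2→R gives 6>5]
(B,R): not NE [P1→A gives 3>2]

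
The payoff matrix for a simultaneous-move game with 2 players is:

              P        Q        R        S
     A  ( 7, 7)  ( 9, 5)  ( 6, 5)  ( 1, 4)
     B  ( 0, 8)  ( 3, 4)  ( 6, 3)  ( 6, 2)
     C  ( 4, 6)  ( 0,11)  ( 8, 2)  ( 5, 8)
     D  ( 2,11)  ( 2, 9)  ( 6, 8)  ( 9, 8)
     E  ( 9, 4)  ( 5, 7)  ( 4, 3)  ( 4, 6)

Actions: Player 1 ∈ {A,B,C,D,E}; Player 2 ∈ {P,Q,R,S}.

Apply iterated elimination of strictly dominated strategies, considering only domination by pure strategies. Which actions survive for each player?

IESDS → P1:{A,E} P2:{P,Q}

P2 drop R (P beats it: A:7>5 B:8>3 C:6>2 D:11>8 E:4>3)
P2 drop S (Q beats it: A:5>4 B:4>2 C:11>8 D:9>8 E:7>6)
P1 drop B (A beats it: P:7>0 Q:9>3)
P1 drop C (A beats it: P:7>4 Q:9>0)
P1 drop D (A beats it: P:7>2 Q:9>2)
P1→{A,E} P2→{P,Q}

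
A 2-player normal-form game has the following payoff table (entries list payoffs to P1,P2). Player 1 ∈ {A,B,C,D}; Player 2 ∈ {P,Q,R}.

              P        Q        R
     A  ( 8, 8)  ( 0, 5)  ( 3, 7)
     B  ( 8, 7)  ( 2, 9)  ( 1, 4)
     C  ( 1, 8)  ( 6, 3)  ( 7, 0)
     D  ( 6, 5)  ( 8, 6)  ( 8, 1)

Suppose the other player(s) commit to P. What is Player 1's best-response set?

u_1(A vs P) = 8
u_1(B vs P) = 8
u_1(C vs P) = 1
u_1(D vs P) = 6
max payoff 8 at {A,B}

BR_1 = {A,B}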